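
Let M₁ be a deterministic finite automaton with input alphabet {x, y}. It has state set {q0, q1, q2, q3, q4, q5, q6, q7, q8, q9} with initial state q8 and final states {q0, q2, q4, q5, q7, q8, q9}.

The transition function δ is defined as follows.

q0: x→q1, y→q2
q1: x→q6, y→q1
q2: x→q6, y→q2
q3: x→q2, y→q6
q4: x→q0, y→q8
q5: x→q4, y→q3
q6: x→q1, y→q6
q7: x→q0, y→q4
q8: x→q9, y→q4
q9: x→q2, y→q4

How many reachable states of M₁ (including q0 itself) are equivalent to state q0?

2

Reachable states from the start: {q0,q1,q2,q4,q6,q8,q9}. Unreachable: {q3,q5,q7} — drop them.
P0 = {q0,q2,q4,q8,q9} | {q1,q6}.
On input x, block {q0,q2,q4,q8,q9} splits into {q4,q8,q9} and {q0,q2}.
On input x, block {q4,q8,q9} splits into {q4,q9} and {q8}.
On input y, block {q4,q9} splits into {q4} and {q9}.
The partition is now stable with 5 blocks: {q4} | {q1,q6} | {q0,q2} | {q8} | {q9}.
State q0 belongs to the block {q0,q2}, which has 2 states.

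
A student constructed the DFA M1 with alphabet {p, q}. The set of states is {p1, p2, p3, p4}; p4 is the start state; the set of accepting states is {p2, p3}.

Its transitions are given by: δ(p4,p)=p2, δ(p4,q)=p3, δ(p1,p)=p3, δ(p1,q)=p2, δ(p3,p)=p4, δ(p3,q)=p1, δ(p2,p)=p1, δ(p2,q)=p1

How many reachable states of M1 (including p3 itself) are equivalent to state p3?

2

All states are reachable from the start state.
Initial partition by acceptance: {p2,p3} | {p1,p4}.
The partition is now stable with 2 blocks: {p2,p3} | {p1,p4}.
State p3 belongs to the block {p2,p3}, which has 2 states.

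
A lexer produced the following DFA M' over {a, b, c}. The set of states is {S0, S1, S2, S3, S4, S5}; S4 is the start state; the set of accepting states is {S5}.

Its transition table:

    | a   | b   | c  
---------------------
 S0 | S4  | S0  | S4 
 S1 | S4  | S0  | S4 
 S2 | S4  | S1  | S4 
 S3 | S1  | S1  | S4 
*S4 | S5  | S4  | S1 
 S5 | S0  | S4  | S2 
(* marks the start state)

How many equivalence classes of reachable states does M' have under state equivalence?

States {S3} cannot be reached from the start state, so discard them.
Start with accepting vs non-accepting: {S5} | {S0,S1,S2,S4}.
Split {S0,S1,S2,S4} by δ(·,a) → {S0,S1,S2} and {S4}.
The partition is now stable with 3 blocks: {S5} | {S0,S1,S2} | {S4}.

3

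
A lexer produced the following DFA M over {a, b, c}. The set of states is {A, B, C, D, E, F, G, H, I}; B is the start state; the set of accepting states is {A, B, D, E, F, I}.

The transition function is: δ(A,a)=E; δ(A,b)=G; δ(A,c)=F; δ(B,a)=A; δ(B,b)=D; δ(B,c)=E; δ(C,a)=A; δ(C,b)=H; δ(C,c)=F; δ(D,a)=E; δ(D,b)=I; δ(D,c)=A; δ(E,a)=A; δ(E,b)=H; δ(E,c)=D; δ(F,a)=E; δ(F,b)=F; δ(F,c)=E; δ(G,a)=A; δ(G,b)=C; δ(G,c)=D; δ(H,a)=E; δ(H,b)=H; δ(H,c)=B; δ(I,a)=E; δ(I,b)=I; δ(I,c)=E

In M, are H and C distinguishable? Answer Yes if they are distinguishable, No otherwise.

All states are reachable from the start state.
P0 = {A,B,D,E,F,I} | {C,G,H}.
Split {A,B,D,E,F,I} by δ(·,b) → {B,D,F,I} and {A,E}.
No further refinement is possible. Final partition (3 blocks): {B,D,F,I} | {C,G,H} | {A,E}.
H and C lie in the same block of the stable partition, so they are equivalent — no string distinguishes them.

No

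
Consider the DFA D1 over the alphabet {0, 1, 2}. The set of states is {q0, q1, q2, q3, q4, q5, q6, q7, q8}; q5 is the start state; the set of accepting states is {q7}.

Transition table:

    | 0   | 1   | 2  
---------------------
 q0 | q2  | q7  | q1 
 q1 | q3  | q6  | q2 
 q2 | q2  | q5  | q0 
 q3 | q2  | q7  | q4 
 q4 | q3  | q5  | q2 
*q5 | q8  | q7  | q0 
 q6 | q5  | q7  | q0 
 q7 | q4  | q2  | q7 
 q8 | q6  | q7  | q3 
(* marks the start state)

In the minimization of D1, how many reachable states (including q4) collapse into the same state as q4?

2

Start with accepting vs non-accepting: {q7} | {q0,q1,q2,q3,q4,q5,q6,q8}.
Refine {q0,q1,q2,q3,q4,q5,q6,q8} on symbol 1: members go to different blocks, giving {q0,q3,q5,q6,q8} and {q1,q2,q4}.
On input 0, block {q0,q3,q5,q6,q8} splits into {q5,q6,q8} and {q0,q3}.
Refine {q1,q2,q4} on symbol 0: members go to different blocks, giving {q1,q4} and {q2}.
No further refinement is possible. Final partition (5 blocks): {q7} | {q5,q6,q8} | {q1,q4} | {q0,q3} | {q2}.
State q4 belongs to the block {q1,q4}, which has 2 states.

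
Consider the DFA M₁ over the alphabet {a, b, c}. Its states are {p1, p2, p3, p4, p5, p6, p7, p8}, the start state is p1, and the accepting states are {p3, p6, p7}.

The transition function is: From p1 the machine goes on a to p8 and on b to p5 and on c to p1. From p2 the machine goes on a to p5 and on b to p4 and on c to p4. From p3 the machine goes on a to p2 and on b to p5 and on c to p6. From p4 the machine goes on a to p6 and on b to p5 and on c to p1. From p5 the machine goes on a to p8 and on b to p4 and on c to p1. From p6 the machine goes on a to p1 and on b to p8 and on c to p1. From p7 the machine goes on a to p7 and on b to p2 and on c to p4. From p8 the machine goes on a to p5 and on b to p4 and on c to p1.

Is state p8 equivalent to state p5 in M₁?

States {p2,p3,p7} cannot be reached from the start state, so discard them.
P0 = {p6} | {p1,p4,p5,p8}.
On input a, block {p1,p4,p5,p8} splits into {p1,p5,p8} and {p4}.
Refine {p1,p5,p8} on symbol b: members go to different blocks, giving {p5,p8} and {p1}.
No further refinement is possible. Final partition (4 blocks): {p6} | {p5,p8} | {p4} | {p1}.
p8 and p5 lie in the same block of the stable partition, so they are equivalent — no string distinguishes them.

Yes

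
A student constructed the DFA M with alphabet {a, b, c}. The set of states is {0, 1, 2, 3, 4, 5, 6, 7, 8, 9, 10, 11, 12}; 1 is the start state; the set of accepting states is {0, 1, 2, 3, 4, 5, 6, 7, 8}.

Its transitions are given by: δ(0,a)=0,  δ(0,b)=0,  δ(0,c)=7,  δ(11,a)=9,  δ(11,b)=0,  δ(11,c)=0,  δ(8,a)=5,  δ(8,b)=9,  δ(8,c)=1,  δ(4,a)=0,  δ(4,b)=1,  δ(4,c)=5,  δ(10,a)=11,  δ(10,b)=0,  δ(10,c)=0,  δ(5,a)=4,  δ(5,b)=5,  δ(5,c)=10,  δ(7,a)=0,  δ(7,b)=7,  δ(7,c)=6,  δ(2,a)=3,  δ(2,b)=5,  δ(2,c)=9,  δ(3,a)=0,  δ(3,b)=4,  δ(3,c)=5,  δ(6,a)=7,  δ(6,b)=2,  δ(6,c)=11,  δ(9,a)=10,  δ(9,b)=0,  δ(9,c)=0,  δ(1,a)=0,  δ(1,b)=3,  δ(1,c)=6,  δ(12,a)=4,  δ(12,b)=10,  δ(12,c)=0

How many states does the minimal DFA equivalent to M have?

4

States {8,12} cannot be reached from the start state, so discard them.
Start with accepting vs non-accepting: {0,1,2,3,4,5,6,7} | {9,10,11}.
Split {0,1,2,3,4,5,6,7} by δ(·,c) → {0,1,3,4,7} and {2,5,6}.
Split {0,1,3,4,7} by δ(·,c) → {1,3,4,7} and {0}.
The partition is now stable with 4 blocks: {1,3,4,7} | {9,10,11} | {2,5,6} | {0}.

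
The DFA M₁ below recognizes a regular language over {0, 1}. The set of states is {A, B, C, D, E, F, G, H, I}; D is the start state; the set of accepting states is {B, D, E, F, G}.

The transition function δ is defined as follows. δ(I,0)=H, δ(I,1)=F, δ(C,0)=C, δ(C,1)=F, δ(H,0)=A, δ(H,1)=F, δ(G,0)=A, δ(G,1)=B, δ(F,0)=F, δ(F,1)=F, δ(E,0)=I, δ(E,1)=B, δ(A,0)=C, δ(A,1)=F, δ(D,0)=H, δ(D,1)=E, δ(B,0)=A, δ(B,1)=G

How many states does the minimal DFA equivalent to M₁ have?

All states are reachable from the start state.
Initial partition by acceptance: {B,D,E,F,G} | {A,C,H,I}.
Split {B,D,E,F,G} by δ(·,0) → {B,D,E,G} and {F}.
Stable partition: {B,D,E,G} | {A,C,H,I} | {F} — 3 equivalence classes.

3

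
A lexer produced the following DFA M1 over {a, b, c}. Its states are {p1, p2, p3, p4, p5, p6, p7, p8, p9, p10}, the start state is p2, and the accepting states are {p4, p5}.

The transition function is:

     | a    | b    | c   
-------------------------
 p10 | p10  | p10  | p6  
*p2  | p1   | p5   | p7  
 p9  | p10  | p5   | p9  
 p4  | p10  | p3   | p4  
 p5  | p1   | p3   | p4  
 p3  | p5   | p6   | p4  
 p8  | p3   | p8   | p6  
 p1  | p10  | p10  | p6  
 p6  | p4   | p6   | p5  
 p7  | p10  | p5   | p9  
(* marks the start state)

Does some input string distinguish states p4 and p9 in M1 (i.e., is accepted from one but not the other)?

Yes

States {p8} cannot be reached from the start state, so discard them.
Initial partition by acceptance: {p4,p5} | {p1,p2,p3,p6,p7,p9,p10}.
Refine {p1,p2,p3,p6,p7,p9,p10} on symbol a: members go to different blocks, giving {p1,p2,p7,p9,p10} and {p3,p6}.
Split {p1,p2,p7,p9,p10} by δ(·,b) → {p2,p7,p9} and {p1,p10}.
Stable partition: {p4,p5} | {p2,p7,p9} | {p3,p6} | {p1,p10} — 4 equivalence classes.
p4 and p9 end up in different blocks, so they are distinguishable. For instance, the string 'ε' is accepted from only p4.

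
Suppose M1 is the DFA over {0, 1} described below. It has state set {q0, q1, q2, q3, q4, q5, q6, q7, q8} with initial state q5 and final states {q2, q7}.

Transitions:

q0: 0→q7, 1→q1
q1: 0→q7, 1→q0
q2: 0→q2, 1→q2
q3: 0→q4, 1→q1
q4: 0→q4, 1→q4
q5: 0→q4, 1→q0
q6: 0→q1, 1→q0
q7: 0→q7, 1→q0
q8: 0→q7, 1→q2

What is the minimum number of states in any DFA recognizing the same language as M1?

4

States {q2,q3,q6,q8} cannot be reached from the start state, so discard them.
Start with accepting vs non-accepting: {q7} | {q0,q1,q4,q5}.
On input 0, block {q0,q1,q4,q5} splits into {q0,q1} and {q4,q5}.
Refine {q4,q5} on symbol 1: members go to different blocks, giving {q4} and {q5}.
Stable partition: {q7} | {q0,q1} | {q4} | {q5} — 4 equivalence classes.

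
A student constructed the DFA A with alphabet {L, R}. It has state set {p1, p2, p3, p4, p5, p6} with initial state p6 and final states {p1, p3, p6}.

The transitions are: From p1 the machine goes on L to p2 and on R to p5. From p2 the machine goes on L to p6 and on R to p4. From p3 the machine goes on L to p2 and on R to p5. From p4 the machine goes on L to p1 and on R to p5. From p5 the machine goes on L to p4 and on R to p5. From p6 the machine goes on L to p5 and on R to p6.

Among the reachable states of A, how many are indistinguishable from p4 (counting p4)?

1

First remove the unreachable states {p3}; 5 states remain.
Start with accepting vs non-accepting: {p1,p6} | {p2,p4,p5}.
Split {p1,p6} by δ(·,R) → {p1} and {p6}.
Split {p2,p4,p5} by δ(·,L) → {p2} and {p4} and {p5}.
The partition is now stable with 5 blocks: {p1} | {p2} | {p6} | {p4} | {p5}.
State p4 belongs to the block {p4}, which has 1 states.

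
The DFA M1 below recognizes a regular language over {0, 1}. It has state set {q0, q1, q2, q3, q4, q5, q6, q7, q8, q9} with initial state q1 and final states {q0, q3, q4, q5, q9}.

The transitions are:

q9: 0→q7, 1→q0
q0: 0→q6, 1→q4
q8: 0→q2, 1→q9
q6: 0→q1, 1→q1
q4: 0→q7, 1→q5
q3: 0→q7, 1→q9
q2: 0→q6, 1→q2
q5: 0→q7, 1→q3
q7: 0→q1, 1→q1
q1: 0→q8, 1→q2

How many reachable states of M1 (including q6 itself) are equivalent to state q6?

All states are reachable from the start state.
P0 = {q0,q3,q4,q5,q9} | {q1,q2,q6,q7,q8}.
Split {q1,q2,q6,q7,q8} by δ(·,1) → {q1,q2,q6,q7} and {q8}.
On input 0, block {q1,q2,q6,q7} splits into {q2,q6,q7} and {q1}.
Split {q2,q6,q7} by δ(·,0) → {q6,q7} and {q2}.
Stable partition: {q0,q3,q4,q5,q9} | {q6,q7} | {q8} | {q1} | {q2} — 5 equivalence classes.
State q6 belongs to the block {q6,q7}, which has 2 states.

2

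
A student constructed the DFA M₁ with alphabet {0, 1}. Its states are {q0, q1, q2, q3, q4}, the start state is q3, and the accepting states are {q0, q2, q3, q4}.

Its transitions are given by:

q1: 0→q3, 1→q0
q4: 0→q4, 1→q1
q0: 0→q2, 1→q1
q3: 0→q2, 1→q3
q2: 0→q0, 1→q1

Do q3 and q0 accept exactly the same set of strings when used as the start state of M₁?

No

Reachable states from the start: {q0,q1,q2,q3}. Unreachable: {q4} — drop them.
Start with accepting vs non-accepting: {q0,q2,q3} | {q1}.
On input 1, block {q0,q2,q3} splits into {q0,q2} and {q3}.
No further refinement is possible. Final partition (3 blocks): {q0,q2} | {q1} | {q3}.
q3 and q0 end up in different blocks, so they are distinguishable. For instance, the string '1' is accepted from only q3.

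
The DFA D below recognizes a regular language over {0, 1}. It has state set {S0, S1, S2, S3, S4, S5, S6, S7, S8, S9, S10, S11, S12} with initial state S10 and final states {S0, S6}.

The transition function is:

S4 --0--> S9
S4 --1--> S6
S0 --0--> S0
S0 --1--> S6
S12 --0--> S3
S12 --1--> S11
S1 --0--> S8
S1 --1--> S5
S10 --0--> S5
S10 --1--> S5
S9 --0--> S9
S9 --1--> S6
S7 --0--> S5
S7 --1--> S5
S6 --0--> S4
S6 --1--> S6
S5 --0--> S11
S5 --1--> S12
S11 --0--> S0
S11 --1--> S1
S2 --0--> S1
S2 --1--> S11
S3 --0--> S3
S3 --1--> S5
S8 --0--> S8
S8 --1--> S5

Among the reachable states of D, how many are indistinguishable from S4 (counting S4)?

States {S2,S7} cannot be reached from the start state, so discard them.
Initial partition by acceptance: {S0,S6} | {S1,S3,S4,S5,S8,S9,S10,S11,S12}.
Refine {S0,S6} on symbol 0: members go to different blocks, giving {S0} and {S6}.
Refine {S1,S3,S4,S5,S8,S9,S10,S11,S12} on symbol 0: members go to different blocks, giving {S1,S3,S4,S5,S8,S9,S10,S12} and {S11}.
Refine {S1,S3,S4,S5,S8,S9,S10,S12} on symbol 0: members go to different blocks, giving {S1,S3,S4,S8,S9,S10,S12} and {S5}.
Refine {S1,S3,S4,S8,S9,S10,S12} on symbol 0: members go to different blocks, giving {S1,S3,S4,S8,S9,S12} and {S10}.
On input 1, block {S1,S3,S4,S8,S9,S12} splits into {S1,S3,S8} and {S4,S9} and {S12}.
No further refinement is possible. Final partition (8 blocks): {S0} | {S1,S3,S8} | {S6} | {S11} | {S5} | {S10} | {S4,S9} | {S12}.
State S4 belongs to the block {S4,S9}, which has 2 states.

2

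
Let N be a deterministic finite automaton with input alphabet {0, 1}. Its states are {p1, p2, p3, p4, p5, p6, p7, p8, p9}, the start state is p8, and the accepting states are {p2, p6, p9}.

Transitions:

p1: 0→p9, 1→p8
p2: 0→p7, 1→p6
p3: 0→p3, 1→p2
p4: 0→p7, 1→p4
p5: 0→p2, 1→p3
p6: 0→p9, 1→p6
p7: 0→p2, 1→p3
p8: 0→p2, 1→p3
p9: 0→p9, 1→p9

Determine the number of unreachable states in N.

Starting at p8 and following transitions, the reachable set is {p2, p3, p6, p7, p8, p9}. That leaves p1, p4, p5 unreachable — 3 in total.

3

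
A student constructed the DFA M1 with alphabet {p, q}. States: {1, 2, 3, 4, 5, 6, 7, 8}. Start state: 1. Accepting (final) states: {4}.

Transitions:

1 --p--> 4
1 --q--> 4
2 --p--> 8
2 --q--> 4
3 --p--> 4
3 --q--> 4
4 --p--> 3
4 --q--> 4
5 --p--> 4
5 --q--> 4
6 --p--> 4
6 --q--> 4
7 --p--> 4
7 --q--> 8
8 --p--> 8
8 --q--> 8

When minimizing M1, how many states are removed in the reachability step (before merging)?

5

Starting at 1 and following transitions, the reachable set is {1, 3, 4}. That leaves 2, 5, 6, 7, 8 unreachable — 5 in total.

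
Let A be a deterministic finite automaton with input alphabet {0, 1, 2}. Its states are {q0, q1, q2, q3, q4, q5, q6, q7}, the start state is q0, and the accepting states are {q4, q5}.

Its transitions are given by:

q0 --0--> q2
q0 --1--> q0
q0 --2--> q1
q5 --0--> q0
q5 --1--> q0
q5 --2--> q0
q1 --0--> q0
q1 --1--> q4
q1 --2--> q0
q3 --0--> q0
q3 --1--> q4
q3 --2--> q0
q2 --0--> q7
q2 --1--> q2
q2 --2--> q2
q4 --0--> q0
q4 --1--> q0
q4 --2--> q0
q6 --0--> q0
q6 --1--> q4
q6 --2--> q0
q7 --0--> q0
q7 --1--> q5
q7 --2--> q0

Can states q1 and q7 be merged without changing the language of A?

First remove the unreachable states {q3,q6}; 6 states remain.
Initial partition by acceptance: {q4,q5} | {q0,q1,q2,q7}.
Split {q0,q1,q2,q7} by δ(·,1) → {q0,q2} and {q1,q7}.
Refine {q0,q2} on symbol 0: members go to different blocks, giving {q0} and {q2}.
No further refinement is possible. Final partition (4 blocks): {q4,q5} | {q0} | {q1,q7} | {q2}.
q1 and q7 lie in the same block of the stable partition, so they are equivalent — no string distinguishes them.

Yes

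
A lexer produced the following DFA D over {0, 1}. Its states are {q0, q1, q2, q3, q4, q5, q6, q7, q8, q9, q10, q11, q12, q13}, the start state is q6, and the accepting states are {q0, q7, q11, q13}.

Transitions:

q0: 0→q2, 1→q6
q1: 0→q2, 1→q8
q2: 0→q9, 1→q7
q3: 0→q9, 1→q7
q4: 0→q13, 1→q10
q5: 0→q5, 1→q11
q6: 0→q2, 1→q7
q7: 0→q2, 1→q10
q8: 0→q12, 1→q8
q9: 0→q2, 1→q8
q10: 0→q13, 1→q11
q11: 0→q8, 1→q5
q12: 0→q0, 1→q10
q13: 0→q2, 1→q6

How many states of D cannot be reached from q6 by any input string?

3

Starting at q6 and following transitions, the reachable set is {q0, q2, q5, q6, q7, q8, q9, q10, q11, q12, q13}. That leaves q1, q3, q4 unreachable — 3 in total.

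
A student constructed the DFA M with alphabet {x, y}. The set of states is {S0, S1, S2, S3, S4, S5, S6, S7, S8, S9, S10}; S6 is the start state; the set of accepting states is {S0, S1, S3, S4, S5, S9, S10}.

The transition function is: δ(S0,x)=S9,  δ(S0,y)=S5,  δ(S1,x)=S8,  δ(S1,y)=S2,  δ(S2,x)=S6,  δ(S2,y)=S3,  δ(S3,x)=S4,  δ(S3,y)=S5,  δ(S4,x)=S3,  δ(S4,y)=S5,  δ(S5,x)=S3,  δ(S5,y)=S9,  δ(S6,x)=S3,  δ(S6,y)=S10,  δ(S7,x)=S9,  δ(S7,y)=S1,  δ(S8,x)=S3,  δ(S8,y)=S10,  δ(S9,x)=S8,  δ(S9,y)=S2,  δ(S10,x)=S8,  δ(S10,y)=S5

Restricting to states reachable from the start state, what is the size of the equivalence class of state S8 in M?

2

States {S0,S1,S7} cannot be reached from the start state, so discard them.
Start with accepting vs non-accepting: {S3,S4,S5,S9,S10} | {S2,S6,S8}.
On input x, block {S3,S4,S5,S9,S10} splits into {S3,S4,S5} and {S9,S10}.
Split {S3,S4,S5} by δ(·,y) → {S3,S4} and {S5}.
On input x, block {S2,S6,S8} splits into {S6,S8} and {S2}.
Split {S9,S10} by δ(·,y) → {S9} and {S10}.
Stable partition: {S3,S4} | {S6,S8} | {S9} | {S5} | {S2} | {S10} — 6 equivalence classes.
State S8 belongs to the block {S6,S8}, which has 2 states.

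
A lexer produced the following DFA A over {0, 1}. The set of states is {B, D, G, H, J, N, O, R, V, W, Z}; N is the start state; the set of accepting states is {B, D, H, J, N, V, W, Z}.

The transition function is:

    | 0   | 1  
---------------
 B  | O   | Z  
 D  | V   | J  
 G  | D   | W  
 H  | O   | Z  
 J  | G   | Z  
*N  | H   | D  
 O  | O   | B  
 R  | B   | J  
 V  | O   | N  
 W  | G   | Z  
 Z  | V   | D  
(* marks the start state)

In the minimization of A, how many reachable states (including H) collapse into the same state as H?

States {R} cannot be reached from the start state, so discard them.
Initial partition by acceptance: {B,D,H,J,N,V,W,Z} | {G,O}.
Refine {B,D,H,J,N,V,W,Z} on symbol 0: members go to different blocks, giving {B,H,J,V,W} and {D,N,Z}.
Split {G,O} by δ(·,0) → {O} and {G}.
Split {B,H,J,V,W} by δ(·,0) → {B,H,V} and {J,W}.
Refine {D,N,Z} on symbol 1: members go to different blocks, giving {N,Z} and {D}.
No further refinement is possible. Final partition (6 blocks): {B,H,V} | {O} | {N,Z} | {G} | {J,W} | {D}.
State H belongs to the block {B,H,V}, which has 3 states.

3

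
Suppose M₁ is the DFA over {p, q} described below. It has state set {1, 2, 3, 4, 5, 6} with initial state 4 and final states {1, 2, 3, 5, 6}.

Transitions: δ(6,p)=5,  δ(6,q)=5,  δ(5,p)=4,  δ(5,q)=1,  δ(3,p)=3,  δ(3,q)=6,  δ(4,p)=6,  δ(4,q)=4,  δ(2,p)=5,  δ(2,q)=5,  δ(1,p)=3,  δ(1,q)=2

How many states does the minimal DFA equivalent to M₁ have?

All states are reachable from the start state.
P0 = {1,2,3,5,6} | {4}.
Refine {1,2,3,5,6} on symbol p: members go to different blocks, giving {1,2,3,6} and {5}.
Split {1,2,3,6} by δ(·,p) → {1,3} and {2,6}.
Stable partition: {1,3} | {4} | {5} | {2,6} — 4 equivalence classes.

4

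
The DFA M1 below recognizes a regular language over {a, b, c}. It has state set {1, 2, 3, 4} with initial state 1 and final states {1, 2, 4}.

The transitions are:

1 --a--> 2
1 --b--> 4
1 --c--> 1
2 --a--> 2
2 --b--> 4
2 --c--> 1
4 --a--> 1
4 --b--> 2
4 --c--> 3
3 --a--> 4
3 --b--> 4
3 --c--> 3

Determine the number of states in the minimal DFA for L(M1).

3

All states are reachable from the start state.
Initial partition by acceptance: {1,2,4} | {3}.
On input c, block {1,2,4} splits into {1,2} and {4}.
Stable partition: {1,2} | {3} | {4} — 3 equivalence classes.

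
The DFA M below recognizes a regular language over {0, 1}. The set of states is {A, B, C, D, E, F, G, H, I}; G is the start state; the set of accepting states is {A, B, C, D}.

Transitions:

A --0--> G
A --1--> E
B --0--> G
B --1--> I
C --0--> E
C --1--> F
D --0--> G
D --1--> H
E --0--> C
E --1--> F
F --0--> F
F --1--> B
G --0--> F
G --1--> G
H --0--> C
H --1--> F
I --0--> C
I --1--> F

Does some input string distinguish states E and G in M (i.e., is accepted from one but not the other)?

Yes

Reachable states from the start: {B,C,E,F,G,I}. Unreachable: {A,D,H} — drop them.
P0 = {B,C} | {E,F,G,I}.
Refine {E,F,G,I} on symbol 0: members go to different blocks, giving {E,I} and {F,G}.
Split {B,C} by δ(·,0) → {B} and {C}.
Split {F,G} by δ(·,1) → {F} and {G}.
Stable partition: {B} | {E,I} | {F} | {C} | {G} — 5 equivalence classes.
E and G end up in different blocks, so they are distinguishable. For instance, the string '0' is accepted from only E.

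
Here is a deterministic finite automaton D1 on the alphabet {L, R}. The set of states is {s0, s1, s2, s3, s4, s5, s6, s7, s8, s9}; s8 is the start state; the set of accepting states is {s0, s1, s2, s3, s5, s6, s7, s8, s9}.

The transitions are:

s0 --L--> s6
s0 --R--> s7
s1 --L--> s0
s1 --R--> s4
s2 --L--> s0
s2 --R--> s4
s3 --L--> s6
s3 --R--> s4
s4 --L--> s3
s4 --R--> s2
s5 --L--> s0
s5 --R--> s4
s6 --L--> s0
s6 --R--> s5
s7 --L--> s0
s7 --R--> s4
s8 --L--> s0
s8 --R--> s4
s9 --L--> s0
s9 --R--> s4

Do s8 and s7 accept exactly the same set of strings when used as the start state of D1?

Yes

States {s1,s9} cannot be reached from the start state, so discard them.
P0 = {s0,s2,s3,s5,s6,s7,s8} | {s4}.
Refine {s0,s2,s3,s5,s6,s7,s8} on symbol R: members go to different blocks, giving {s2,s3,s5,s7,s8} and {s0,s6}.
Stable partition: {s2,s3,s5,s7,s8} | {s4} | {s0,s6} — 3 equivalence classes.
s8 and s7 lie in the same block of the stable partition, so they are equivalent — no string distinguishes them.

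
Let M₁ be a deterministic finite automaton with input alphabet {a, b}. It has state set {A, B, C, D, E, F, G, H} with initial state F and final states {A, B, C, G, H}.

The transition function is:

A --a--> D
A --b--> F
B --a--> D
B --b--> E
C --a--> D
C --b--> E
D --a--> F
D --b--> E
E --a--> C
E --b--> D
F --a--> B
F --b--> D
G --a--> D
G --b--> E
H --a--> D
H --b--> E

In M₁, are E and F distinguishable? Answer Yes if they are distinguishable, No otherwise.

States {A,G,H} cannot be reached from the start state, so discard them.
Initial partition by acceptance: {B,C} | {D,E,F}.
Refine {D,E,F} on symbol a: members go to different blocks, giving {E,F} and {D}.
No further refinement is possible. Final partition (3 blocks): {B,C} | {E,F} | {D}.
E and F lie in the same block of the stable partition, so they are equivalent — no string distinguishes them.

No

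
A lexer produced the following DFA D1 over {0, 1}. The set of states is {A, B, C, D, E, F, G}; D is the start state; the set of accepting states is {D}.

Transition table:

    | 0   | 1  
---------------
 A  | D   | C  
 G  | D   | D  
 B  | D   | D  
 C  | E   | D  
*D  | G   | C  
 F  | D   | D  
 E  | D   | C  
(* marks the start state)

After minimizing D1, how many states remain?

4

Reachable states from the start: {C,D,E,G}. Unreachable: {A,B,F} — drop them.
Initial partition by acceptance: {D} | {C,E,G}.
Refine {C,E,G} on symbol 0: members go to different blocks, giving {E,G} and {C}.
Split {E,G} by δ(·,1) → {E} and {G}.
The partition is now stable with 4 blocks: {D} | {E} | {C} | {G}.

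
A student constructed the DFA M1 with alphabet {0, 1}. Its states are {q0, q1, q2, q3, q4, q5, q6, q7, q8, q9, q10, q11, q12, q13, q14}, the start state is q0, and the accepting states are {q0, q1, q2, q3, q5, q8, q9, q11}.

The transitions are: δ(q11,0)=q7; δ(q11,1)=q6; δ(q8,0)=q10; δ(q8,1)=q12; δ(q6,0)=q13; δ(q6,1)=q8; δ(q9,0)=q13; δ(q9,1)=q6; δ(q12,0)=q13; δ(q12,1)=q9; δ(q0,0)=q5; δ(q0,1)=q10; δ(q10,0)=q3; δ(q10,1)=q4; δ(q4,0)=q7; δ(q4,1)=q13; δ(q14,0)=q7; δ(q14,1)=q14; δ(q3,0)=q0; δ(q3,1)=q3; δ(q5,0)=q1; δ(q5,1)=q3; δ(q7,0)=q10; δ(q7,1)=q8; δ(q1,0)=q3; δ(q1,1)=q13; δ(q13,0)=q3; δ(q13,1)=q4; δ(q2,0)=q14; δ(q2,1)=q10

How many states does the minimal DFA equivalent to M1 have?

6

First remove the unreachable states {q2,q11,q14}; 12 states remain.
Start with accepting vs non-accepting: {q0,q1,q3,q5,q8,q9} | {q4,q6,q7,q10,q12,q13}.
Refine {q0,q1,q3,q5,q8,q9} on symbol 0: members go to different blocks, giving {q0,q1,q3,q5} and {q8,q9}.
Refine {q0,q1,q3,q5} on symbol 1: members go to different blocks, giving {q0,q1} and {q3,q5}.
Split {q4,q6,q7,q10,q12,q13} by δ(·,0) → {q4,q6,q7,q12} and {q10,q13}.
Split {q4,q6,q7,q12} by δ(·,0) → {q6,q7,q12} and {q4}.
The partition is now stable with 6 blocks: {q0,q1} | {q6,q7,q12} | {q8,q9} | {q3,q5} | {q10,q13} | {q4}.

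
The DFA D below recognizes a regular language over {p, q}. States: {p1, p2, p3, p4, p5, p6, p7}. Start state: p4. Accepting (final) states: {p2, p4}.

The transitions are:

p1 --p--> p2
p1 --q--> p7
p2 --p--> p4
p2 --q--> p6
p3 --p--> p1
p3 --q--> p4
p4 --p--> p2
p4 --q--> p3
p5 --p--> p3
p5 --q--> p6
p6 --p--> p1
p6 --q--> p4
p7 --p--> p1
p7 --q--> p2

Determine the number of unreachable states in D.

1

BFS from p4 reaches {p1, p2, p3, p4, p6, p7}; the 1 state(s) p5 are never visited.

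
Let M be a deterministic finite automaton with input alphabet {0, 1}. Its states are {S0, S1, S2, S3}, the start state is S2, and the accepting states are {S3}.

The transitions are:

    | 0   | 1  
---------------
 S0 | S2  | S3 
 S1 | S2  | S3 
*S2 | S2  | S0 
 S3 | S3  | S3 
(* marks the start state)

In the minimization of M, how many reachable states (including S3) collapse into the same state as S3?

1

First remove the unreachable states {S1}; 3 states remain.
Start with accepting vs non-accepting: {S3} | {S0,S2}.
Refine {S0,S2} on symbol 1: members go to different blocks, giving {S0} and {S2}.
No further refinement is possible. Final partition (3 blocks): {S3} | {S0} | {S2}.
State S3 belongs to the block {S3}, which has 1 states.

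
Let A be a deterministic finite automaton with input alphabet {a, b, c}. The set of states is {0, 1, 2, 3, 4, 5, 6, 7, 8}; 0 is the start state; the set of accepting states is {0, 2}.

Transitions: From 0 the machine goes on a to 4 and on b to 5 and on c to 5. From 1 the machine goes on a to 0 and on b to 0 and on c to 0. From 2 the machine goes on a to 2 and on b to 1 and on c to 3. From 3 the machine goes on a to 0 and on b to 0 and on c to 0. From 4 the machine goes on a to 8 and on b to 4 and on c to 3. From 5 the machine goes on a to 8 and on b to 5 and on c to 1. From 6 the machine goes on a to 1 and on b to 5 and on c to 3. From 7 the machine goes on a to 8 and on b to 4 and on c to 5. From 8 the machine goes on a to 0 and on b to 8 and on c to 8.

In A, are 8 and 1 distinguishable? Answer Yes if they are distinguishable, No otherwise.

Reachable states from the start: {0,1,3,4,5,8}. Unreachable: {2,6,7} — drop them.
Start with accepting vs non-accepting: {0} | {1,3,4,5,8}.
On input a, block {1,3,4,5,8} splits into {1,3,8} and {4,5}.
On input b, block {1,3,8} splits into {1,3} and {8}.
No further refinement is possible. Final partition (4 blocks): {0} | {1,3} | {4,5} | {8}.
8 and 1 end up in different blocks, so they are distinguishable. For instance, the string 'b' is accepted from only 1.

Yes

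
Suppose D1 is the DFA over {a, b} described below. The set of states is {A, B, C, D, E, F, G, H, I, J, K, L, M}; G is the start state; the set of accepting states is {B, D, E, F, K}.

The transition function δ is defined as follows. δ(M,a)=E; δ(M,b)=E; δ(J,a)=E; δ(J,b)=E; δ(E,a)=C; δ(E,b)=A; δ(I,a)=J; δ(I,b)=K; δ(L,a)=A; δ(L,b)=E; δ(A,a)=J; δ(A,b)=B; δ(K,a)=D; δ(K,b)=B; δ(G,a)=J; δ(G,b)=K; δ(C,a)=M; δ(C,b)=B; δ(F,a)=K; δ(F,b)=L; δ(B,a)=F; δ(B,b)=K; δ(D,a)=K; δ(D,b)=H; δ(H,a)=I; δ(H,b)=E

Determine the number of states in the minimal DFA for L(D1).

6

Every state is reachable, so we keep all 13.
P0 = {B,D,E,F,K} | {A,C,G,H,I,J,L,M}.
Split {B,D,E,F,K} by δ(·,a) → {B,D,F,K} and {E}.
Refine {B,D,F,K} on symbol b: members go to different blocks, giving {B,K} and {D,F}.
Refine {A,C,G,H,I,J,L,M} on symbol a: members go to different blocks, giving {A,C,G,H,I,L} and {J,M}.
Split {A,C,G,H,I,L} by δ(·,a) → {A,C,G,I} and {H,L}.
Stable partition: {B,K} | {A,C,G,I} | {E} | {D,F} | {J,M} | {H,L} — 6 equivalence classes.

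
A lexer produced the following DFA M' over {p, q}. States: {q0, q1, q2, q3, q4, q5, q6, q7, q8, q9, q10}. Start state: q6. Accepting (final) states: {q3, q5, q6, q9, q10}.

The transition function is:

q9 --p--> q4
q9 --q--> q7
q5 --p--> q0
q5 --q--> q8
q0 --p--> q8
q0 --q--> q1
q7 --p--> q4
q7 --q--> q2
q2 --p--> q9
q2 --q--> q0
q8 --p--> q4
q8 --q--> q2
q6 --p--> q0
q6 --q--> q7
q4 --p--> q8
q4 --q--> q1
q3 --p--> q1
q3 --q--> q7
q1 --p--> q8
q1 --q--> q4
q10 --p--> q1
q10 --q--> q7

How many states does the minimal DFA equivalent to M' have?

4

Reachable states from the start: {q0,q1,q2,q4,q6,q7,q8,q9}. Unreachable: {q3,q5,q10} — drop them.
P0 = {q6,q9} | {q0,q1,q2,q4,q7,q8}.
On input p, block {q0,q1,q2,q4,q7,q8} splits into {q0,q1,q4,q7,q8} and {q2}.
On input q, block {q0,q1,q4,q7,q8} splits into {q0,q1,q4} and {q7,q8}.
No further refinement is possible. Final partition (4 blocks): {q6,q9} | {q0,q1,q4} | {q2} | {q7,q8}.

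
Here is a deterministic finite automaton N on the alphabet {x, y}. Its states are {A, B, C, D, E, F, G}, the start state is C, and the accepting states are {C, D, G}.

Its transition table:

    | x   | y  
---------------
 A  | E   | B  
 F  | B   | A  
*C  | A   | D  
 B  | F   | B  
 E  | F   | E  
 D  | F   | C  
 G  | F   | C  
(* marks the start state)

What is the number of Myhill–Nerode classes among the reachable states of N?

Reachable states from the start: {A,B,C,D,E,F}. Unreachable: {G} — drop them.
Initial partition by acceptance: {C,D} | {A,B,E,F}.
Stable partition: {C,D} | {A,B,E,F} — 2 equivalence classes.

2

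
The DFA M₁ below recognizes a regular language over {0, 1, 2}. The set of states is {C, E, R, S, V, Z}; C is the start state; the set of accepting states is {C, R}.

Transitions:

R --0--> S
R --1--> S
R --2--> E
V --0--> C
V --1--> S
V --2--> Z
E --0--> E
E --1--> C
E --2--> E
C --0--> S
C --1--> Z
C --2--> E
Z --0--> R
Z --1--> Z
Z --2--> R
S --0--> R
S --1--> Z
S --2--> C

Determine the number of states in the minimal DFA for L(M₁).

3

First remove the unreachable states {V}; 5 states remain.
Initial partition by acceptance: {C,R} | {E,S,Z}.
On input 0, block {E,S,Z} splits into {S,Z} and {E}.
The partition is now stable with 3 blocks: {C,R} | {S,Z} | {E}.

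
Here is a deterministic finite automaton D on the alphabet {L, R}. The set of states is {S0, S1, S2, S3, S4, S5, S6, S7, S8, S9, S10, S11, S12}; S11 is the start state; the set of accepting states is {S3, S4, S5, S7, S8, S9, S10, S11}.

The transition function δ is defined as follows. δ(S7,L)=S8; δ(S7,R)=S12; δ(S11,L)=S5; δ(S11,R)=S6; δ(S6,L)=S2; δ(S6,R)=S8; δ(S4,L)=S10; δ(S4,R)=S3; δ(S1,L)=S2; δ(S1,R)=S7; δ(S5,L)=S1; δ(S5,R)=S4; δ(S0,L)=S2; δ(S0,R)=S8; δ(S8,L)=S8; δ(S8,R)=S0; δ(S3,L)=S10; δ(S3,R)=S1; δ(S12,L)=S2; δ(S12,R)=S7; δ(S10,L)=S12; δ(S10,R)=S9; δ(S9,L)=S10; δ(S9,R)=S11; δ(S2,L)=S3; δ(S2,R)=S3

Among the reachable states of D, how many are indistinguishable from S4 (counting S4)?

2

All states are reachable from the start state.
P0 = {S3,S4,S5,S7,S8,S9,S10,S11} | {S0,S1,S2,S6,S12}.
Refine {S3,S4,S5,S7,S8,S9,S10,S11} on symbol L: members go to different blocks, giving {S3,S4,S7,S8,S9,S11} and {S5,S10}.
Split {S3,S4,S7,S8,S9,S11} by δ(·,L) → {S3,S4,S9,S11} and {S7,S8}.
Split {S3,S4,S9,S11} by δ(·,R) → {S3,S11} and {S4,S9}.
Refine {S0,S1,S2,S6,S12} on symbol L: members go to different blocks, giving {S0,S1,S6,S12} and {S2}.
No further refinement is possible. Final partition (6 blocks): {S3,S11} | {S0,S1,S6,S12} | {S5,S10} | {S7,S8} | {S4,S9} | {S2}.
The equivalence class containing S4 is {S4,S9}, of size 2.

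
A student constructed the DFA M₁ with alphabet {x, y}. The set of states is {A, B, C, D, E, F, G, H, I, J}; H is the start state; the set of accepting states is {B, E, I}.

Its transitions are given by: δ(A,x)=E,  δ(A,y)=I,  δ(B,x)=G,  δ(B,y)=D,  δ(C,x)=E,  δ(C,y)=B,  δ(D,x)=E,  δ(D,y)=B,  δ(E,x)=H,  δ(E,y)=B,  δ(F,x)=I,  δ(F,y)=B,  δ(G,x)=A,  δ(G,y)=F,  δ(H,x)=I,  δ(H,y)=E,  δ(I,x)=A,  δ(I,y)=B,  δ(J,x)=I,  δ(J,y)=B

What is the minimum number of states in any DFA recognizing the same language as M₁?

Reachable states from the start: {A,B,D,E,F,G,H,I}. Unreachable: {C,J} — drop them.
Initial partition by acceptance: {B,E,I} | {A,D,F,G,H}.
On input y, block {B,E,I} splits into {E,I} and {B}.
Split {A,D,F,G,H} by δ(·,x) → {A,D,F,H} and {G}.
Refine {A,D,F,H} on symbol y: members go to different blocks, giving {A,H} and {D,F}.
Stable partition: {E,I} | {A,H} | {B} | {G} | {D,F} — 5 equivalence classes.

5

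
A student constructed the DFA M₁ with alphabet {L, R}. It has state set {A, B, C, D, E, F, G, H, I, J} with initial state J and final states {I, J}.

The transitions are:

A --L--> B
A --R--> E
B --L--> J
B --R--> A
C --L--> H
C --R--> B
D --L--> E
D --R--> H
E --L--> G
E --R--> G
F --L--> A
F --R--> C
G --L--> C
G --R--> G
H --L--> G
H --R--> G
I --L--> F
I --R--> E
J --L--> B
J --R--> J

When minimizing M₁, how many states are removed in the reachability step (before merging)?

3

No path from J leads to D, F, I; the other 7 states are all reachable.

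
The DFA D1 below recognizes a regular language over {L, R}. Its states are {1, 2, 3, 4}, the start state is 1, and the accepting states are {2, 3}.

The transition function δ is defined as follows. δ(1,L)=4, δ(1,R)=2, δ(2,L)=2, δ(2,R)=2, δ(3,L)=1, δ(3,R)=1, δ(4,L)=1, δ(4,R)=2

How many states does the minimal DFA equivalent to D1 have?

Reachable states from the start: {1,2,4}. Unreachable: {3} — drop them.
Initial partition by acceptance: {2} | {1,4}.
No further refinement is possible. Final partition (2 blocks): {2} | {1,4}.

2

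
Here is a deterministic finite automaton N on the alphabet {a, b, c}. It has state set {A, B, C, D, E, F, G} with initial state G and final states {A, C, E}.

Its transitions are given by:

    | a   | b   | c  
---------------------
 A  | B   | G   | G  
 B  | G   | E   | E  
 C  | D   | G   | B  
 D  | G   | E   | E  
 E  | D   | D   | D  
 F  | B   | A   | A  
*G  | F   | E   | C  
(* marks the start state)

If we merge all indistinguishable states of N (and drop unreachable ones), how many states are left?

Every state is reachable, so we keep all 7.
Initial partition by acceptance: {A,C,E} | {B,D,F,G}.
The partition is now stable with 2 blocks: {A,C,E} | {B,D,F,G}.

2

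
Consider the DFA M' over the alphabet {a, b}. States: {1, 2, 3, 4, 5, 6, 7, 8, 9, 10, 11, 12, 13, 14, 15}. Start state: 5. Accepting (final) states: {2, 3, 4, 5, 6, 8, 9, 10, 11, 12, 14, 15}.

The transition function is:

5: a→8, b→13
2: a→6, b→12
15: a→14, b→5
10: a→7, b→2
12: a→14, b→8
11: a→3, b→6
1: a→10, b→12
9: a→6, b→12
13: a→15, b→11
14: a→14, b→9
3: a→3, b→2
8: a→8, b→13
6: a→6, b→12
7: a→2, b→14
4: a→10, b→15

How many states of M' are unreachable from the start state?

No path from 5 leads to 1, 4, 7, 10; the other 11 states are all reachable.

4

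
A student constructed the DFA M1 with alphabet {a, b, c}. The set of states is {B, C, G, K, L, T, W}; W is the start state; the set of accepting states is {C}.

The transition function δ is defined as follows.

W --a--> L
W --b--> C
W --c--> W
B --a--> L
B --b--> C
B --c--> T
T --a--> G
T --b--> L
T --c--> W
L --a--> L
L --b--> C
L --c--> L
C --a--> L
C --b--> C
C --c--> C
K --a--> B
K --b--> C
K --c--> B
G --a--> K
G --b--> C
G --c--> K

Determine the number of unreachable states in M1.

No path from W leads to B, G, K, T; the other 3 states are all reachable.

4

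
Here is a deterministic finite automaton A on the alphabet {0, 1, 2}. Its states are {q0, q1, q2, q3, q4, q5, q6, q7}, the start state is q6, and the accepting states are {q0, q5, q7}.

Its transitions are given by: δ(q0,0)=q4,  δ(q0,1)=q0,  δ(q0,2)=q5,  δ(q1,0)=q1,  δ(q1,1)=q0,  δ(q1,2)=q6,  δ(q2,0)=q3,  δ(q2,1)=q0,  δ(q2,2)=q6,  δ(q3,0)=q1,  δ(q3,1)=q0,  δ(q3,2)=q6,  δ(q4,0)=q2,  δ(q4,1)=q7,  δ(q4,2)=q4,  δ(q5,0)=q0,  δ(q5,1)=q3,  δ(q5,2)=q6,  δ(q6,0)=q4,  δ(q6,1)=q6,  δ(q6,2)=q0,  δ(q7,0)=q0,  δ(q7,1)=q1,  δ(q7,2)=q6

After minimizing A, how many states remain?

5

All states are reachable from the start state.
P0 = {q0,q5,q7} | {q1,q2,q3,q4,q6}.
Refine {q0,q5,q7} on symbol 0: members go to different blocks, giving {q5,q7} and {q0}.
Refine {q1,q2,q3,q4,q6} on symbol 1: members go to different blocks, giving {q1,q2,q3} and {q4} and {q6}.
No further refinement is possible. Final partition (5 blocks): {q5,q7} | {q1,q2,q3} | {q0} | {q4} | {q6}.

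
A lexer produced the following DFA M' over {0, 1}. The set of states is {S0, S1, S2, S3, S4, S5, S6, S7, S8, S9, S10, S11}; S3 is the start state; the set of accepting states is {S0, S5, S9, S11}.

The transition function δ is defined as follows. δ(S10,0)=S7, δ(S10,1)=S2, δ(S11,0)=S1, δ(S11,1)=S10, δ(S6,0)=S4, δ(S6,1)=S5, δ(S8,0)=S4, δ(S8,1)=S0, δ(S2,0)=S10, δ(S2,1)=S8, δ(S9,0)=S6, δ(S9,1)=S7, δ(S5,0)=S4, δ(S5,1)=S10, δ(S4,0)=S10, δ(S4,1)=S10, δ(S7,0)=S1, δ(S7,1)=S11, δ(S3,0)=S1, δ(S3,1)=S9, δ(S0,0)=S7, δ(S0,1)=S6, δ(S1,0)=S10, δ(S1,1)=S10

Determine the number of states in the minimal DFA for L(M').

Every state is reachable, so we keep all 12.
P0 = {S0,S5,S9,S11} | {S1,S2,S3,S4,S6,S7,S8,S10}.
Split {S1,S2,S3,S4,S6,S7,S8,S10} by δ(·,1) → {S1,S2,S4,S10} and {S3,S6,S7,S8}.
On input 0, block {S0,S5,S9,S11} splits into {S0,S9} and {S5,S11}.
Split {S1,S2,S4,S10} by δ(·,0) → {S1,S2,S4} and {S10}.
On input 1, block {S1,S2,S4} splits into {S1,S4} and {S2}.
On input 1, block {S3,S6,S7,S8} splits into {S3,S8} and {S6,S7}.
The partition is now stable with 7 blocks: {S0,S9} | {S1,S4} | {S3,S8} | {S5,S11} | {S10} | {S2} | {S6,S7}.

7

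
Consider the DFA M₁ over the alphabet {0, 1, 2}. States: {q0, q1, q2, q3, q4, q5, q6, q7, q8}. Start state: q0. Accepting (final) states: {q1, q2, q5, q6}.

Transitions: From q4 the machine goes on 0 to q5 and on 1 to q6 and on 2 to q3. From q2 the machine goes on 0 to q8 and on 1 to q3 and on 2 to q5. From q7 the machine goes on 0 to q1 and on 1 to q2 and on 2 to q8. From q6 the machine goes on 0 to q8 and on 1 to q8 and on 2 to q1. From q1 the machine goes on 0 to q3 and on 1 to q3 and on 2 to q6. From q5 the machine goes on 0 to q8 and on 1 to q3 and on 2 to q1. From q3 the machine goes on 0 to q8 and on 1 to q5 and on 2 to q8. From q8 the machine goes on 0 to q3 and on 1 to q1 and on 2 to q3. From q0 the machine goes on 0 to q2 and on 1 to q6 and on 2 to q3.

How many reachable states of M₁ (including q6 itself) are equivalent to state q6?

4

Reachable states from the start: {q0,q1,q2,q3,q5,q6,q8}. Unreachable: {q4,q7} — drop them.
P0 = {q1,q2,q5,q6} | {q0,q3,q8}.
On input 0, block {q0,q3,q8} splits into {q3,q8} and {q0}.
The partition is now stable with 3 blocks: {q1,q2,q5,q6} | {q3,q8} | {q0}.
The equivalence class containing q6 is {q1,q2,q5,q6}, of size 4.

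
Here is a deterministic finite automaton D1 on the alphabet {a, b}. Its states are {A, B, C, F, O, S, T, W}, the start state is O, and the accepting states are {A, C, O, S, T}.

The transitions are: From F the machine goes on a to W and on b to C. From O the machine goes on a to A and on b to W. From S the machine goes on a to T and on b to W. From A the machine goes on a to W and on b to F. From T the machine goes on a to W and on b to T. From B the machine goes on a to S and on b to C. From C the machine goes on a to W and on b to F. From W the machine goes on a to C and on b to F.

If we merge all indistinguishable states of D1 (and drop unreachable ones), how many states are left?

First remove the unreachable states {B,S,T}; 5 states remain.
Initial partition by acceptance: {A,C,O} | {F,W}.
Refine {A,C,O} on symbol a: members go to different blocks, giving {A,C} and {O}.
Refine {F,W} on symbol a: members go to different blocks, giving {W} and {F}.
Stable partition: {A,C} | {W} | {O} | {F} — 4 equivalence classes.

4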